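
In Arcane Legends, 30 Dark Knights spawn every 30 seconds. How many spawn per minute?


Spawns per minute = count * (60 / interval)
= 30 * (60 / 30)
= 30 * 2.0
= 60.0

60.0 per minute


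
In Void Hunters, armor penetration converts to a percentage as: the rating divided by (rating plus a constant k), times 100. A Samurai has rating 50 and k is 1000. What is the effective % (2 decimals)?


effective% = rating / (rating + k) * 100
= 50 / (50 + 1000) * 100
= 50 / 1050 * 100
= 0.047619 * 100
= 4.76%

4.76%


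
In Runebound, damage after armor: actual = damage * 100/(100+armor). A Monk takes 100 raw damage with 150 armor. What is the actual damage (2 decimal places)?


actual = 100 * 100 / (100 + 150)
= 100 * 100 / 250
= 10000 / 250
= 40.00

40.00 damage


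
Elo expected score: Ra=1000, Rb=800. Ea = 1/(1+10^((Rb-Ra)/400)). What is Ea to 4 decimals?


Elo expected score: Ea = 1/(1 + 10^((Rb-Ra)/400))
Rb - Ra = 800 - 1000 = -200
(Rb-Ra)/400 = -200/400 = -0.5
10^-0.5 = 0.316228
Ea = 1/(1 + 0.316228) = 1/1.316228 = 0.7597

0.7597


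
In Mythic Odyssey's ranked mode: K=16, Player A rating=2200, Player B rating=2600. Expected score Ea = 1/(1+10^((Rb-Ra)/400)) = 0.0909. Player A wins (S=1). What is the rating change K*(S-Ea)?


Elo update: delta = K * (S - Ea), where S = 1 (wins)
S - Ea = 1 - 0.0909 = 0.9091
Rating change = 16 * 0.9091
= 14.55

14.55 rating points


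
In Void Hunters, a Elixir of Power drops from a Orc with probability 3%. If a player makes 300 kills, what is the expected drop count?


Expected drops = kills * (drop_rate / 100)
= 300 * (3 / 100)
= 300 * 0.03
= 9.0

9.0 drops


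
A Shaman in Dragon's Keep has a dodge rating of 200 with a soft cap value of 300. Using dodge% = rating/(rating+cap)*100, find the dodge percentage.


dodge% = 200 / (200 + 300) * 100
= 200 / 500 * 100
= 0.4 * 100
= 40.00%

40.00%


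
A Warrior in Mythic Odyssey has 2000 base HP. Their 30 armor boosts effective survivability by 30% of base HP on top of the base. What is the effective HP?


EHP = 2000 * (1 + 30/100)
= 2000 * (1 + 0.3)
= 2000 * 1.3
= 2600.0

2600.0 EHP


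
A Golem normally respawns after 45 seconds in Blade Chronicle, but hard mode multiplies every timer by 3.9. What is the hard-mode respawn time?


Respawn time = base * multiplier
= 45 * 3.9
= 175.5 seconds

175.5 seconds


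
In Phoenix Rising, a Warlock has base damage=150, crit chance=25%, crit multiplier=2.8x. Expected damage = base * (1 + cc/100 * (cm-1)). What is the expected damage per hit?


E[dmg] = base * (1 + crit_chance * (crit_mult - 1))
cc as decimal = 25/100 = 0.25
cm - 1 = 2.8 - 1 = 1.8
Bonus factor = 0.25 * 1.8 = 0.45
Total multiplier = 1 + 0.45 = 1.45
Expected damage = 150 * 1.45 = 217.50

217.50 damage


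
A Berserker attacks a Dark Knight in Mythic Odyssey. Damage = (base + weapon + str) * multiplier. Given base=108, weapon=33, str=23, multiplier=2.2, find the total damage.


Sum base + weapon + str = 108 + 33 + 23 = 164
Multiply by 2.2:
164 * 2.2 = 360.8

360.8 damage


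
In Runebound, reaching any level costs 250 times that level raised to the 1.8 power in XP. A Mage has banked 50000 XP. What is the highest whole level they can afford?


XP = 250 * level^1.8, so level = (XP / 250)^(1/1.8)
= (50000 / 250)^(1/1.8)
= 200.0^0.5556
= 18.9824
Floor: level = 18

level 18


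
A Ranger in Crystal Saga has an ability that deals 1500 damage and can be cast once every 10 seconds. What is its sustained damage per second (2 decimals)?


DPS = damage / cooldown
= 1500 / 10
= 150.00

150.00 DPS


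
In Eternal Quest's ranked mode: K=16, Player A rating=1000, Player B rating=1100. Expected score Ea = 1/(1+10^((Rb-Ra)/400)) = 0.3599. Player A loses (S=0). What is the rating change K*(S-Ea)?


Elo update: delta = K * (S - Ea), where S = 0 (loses)
S - Ea = 0 - 0.3599 = -0.3599
Rating change = 16 * -0.3599
= -5.76

-5.76 rating points


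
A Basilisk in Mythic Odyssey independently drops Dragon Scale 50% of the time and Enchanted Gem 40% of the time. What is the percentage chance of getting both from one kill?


For independent events, P(both) = P(A) * P(B)
= 50% * 40%
= 2000 / 100 %
= 20.0%

20.0%


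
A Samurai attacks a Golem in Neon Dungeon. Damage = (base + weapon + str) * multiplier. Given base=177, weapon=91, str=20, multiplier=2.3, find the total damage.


Sum base + weapon + str = 177 + 91 + 20 = 288
Multiply by 2.3:
288 * 2.3 = 662.4

662.4 damage


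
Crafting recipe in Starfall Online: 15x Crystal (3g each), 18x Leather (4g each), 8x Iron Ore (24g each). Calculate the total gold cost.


Cost breakdown:
  Crystal: 15 * 3 = 45
  Leather: 18 * 4 = 72
  Iron Ore: 8 * 24 = 192
Total = 45 + 72 + 192 = 309

309 gold


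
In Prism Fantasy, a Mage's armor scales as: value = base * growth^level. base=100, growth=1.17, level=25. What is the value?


value = base * growth^level
= 100 * 1.17^25
= 100 * 50.657826
= 5065.78

5065.78 armor


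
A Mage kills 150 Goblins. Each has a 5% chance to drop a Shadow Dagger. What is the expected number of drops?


Expected drops = kills * (drop_rate / 100)
= 150 * (5 / 100)
= 150 * 0.05
= 7.5

7.5 drops


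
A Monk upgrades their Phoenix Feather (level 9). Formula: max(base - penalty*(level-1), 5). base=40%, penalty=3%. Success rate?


raw_rate = 40 - 3 * (9 - 1)
= 40 - 3 * 8
= 40 - 24
= 16
Apply floor: max(16, 5) = 16%

16%


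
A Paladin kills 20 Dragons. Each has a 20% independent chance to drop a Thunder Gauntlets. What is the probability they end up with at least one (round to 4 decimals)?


P(at least one) = 1 - P(none) = 1 - (1-p)^n
p = 20/100 = 0.2
1 - p = 0.8
(1 - p)^20 = 0.8^20 = 0.011529
P(at least one) = 1 - 0.011529 = 0.9885

0.9885


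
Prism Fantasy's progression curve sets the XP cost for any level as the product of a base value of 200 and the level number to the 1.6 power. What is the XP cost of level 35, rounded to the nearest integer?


XP = 200 * level^1.6
Substitute level = 35:
XP = 200 * 35^1.6
= 200 * 295.4669
= 59093

59093 XP


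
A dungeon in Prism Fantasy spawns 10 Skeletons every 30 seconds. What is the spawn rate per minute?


Spawns per minute = count * (60 / interval)
= 10 * (60 / 30)
= 10 * 2.0
= 20.0

20.0 per minute


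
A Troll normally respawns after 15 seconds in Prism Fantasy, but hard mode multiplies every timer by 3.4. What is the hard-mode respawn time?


Respawn time = base * multiplier
= 15 * 3.4
= 51.0 seconds

51.0 seconds


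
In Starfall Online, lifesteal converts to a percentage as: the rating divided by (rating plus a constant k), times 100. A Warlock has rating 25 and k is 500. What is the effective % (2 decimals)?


effective% = rating / (rating + k) * 100
= 25 / (25 + 500) * 100
= 25 / 525 * 100
= 0.047619 * 100
= 4.76%

4.76%


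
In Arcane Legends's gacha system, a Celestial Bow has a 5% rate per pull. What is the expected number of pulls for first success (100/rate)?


Expected pulls for a geometric distribution = 1/p = 100 / rate%
= 100 / 5
= 20.0

20.0 pulls


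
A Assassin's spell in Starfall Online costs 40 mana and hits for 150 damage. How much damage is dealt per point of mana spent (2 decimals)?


Efficiency = damage / mana
= 150 / 40
= 3.75

3.75 dmg/mana


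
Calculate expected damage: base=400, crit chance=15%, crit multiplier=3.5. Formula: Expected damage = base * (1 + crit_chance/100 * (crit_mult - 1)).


E[dmg] = base * (1 + crit_chance * (crit_mult - 1))
cc as decimal = 15/100 = 0.15
cm - 1 = 3.5 - 1 = 2.5
Bonus factor = 0.15 * 2.5 = 0.375
Total multiplier = 1 + 0.375 = 1.375
Expected damage = 400 * 1.375 = 550.00

550.00 damage


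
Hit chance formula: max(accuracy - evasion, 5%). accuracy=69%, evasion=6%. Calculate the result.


accuracy - evasion = 69 - 6 = 63
Apply floor: max(63, 5) = 63
Hit chance = 63%

63%


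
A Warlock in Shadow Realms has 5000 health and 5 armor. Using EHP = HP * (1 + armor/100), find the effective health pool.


EHP = 5000 * (1 + 5/100)
= 5000 * (1 + 0.05)
= 5000 * 1.05
= 5250.0

5250.0 EHP


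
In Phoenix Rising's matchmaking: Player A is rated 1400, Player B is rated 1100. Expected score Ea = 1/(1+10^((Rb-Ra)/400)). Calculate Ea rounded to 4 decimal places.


Elo expected score: Ea = 1/(1 + 10^((Rb-Ra)/400))
Rb - Ra = 1100 - 1400 = -300
(Rb-Ra)/400 = -300/400 = -0.75
10^-0.75 = 0.177828
Ea = 1/(1 + 0.177828) = 1/1.177828 = 0.8490

0.8490


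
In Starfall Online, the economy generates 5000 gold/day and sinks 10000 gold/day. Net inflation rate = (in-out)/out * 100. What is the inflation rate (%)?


Net gold = 5000 - 10000 = -5000
Inflation rate = net / sunk * 100 = -5000 / 10000 * 100
= -0.5 * 100
= -50.00%

-50.00%


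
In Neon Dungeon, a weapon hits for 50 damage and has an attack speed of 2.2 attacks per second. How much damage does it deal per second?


DPS = damage * attack_speed
= 50 * 2.2
= 110.0

110.0 DPS


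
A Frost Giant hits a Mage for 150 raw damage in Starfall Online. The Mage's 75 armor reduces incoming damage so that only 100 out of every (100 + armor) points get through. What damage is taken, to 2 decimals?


actual = 150 * 100 / (100 + 75)
= 150 * 100 / 175
= 15000 / 175
= 85.71

85.71 damage


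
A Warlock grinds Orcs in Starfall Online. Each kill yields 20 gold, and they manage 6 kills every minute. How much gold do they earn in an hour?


Gold per minute = 20 * 6 = 120
Gold per hour = 120 * 60 = 7200

7200 gold/hour


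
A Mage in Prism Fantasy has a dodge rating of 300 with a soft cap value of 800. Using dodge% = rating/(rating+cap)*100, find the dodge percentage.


dodge% = 300 / (300 + 800) * 100
= 300 / 1100 * 100
= 0.272727 * 100
= 27.27%

27.27%


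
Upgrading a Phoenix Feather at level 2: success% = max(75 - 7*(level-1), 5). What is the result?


raw_rate = 75 - 7 * (2 - 1)
= 75 - 7 * 1
= 75 - 7
= 68
Apply floor: max(68, 5) = 68%

68%


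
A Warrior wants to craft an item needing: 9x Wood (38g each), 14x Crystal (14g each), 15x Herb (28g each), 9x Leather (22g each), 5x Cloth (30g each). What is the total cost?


Cost breakdown:
  Wood: 9 * 38 = 342
  Crystal: 14 * 14 = 196
  Herb: 15 * 28 = 420
  Leather: 9 * 22 = 198
  Cloth: 5 * 30 = 150
Total = 342 + 196 + 420 + 198 + 150 = 1306

1306 gold


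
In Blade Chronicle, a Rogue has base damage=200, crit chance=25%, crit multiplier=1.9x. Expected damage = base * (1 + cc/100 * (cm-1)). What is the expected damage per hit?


E[dmg] = base * (1 + crit_chance * (crit_mult - 1))
cc as decimal = 25/100 = 0.25
cm - 1 = 1.9 - 1 = 0.9
Bonus factor = 0.25 * 0.9 = 0.225
Total multiplier = 1 + 0.225 = 1.225
Expected damage = 200 * 1.225 = 245.00

245.00 damage


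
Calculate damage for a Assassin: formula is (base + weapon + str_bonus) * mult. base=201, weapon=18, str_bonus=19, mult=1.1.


Sum base + weapon + str = 201 + 18 + 19 = 238
Multiply by 1.1:
238 * 1.1 = 261.8

261.8 damage


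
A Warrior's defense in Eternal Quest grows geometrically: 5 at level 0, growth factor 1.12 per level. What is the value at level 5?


value = base * growth^level
= 5 * 1.12^5
= 5 * 1.762342
= 8.81

8.81 defense


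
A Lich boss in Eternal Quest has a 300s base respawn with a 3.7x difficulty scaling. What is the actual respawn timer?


Respawn time = base * multiplier
= 300 * 3.7
= 1110.0 seconds

1110.0 seconds


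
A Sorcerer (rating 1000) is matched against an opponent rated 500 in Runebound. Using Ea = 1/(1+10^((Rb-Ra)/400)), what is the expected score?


Elo expected score: Ea = 1/(1 + 10^((Rb-Ra)/400))
Rb - Ra = 500 - 1000 = -500
(Rb-Ra)/400 = -500/400 = -1.25
10^-1.25 = 0.056234
Ea = 1/(1 + 0.056234) = 1/1.056234 = 0.9468

0.9468


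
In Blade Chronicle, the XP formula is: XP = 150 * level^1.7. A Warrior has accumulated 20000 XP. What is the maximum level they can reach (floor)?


XP = 150 * level^1.7, so level = (XP / 150)^(1/1.7)
= (20000 / 150)^(1/1.7)
= 133.3333^0.5882
= 17.7813
Floor: level = 17

level 17


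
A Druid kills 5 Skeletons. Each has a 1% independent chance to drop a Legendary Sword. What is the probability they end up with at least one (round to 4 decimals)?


P(at least one) = 1 - P(none) = 1 - (1-p)^n
p = 1/100 = 0.01
1 - p = 0.99
(1 - p)^5 = 0.99^5 = 0.950990
P(at least one) = 1 - 0.950990 = 0.0490

0.0490


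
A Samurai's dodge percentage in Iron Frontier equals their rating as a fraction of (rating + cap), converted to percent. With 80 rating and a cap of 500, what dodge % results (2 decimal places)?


dodge% = 80 / (80 + 500) * 100
= 80 / 580 * 100
= 0.137931 * 100
= 13.79%

13.79%


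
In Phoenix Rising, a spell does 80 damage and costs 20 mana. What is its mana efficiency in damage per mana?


Efficiency = damage / mana
= 80 / 20
= 4.00

4.00 dmg/mana


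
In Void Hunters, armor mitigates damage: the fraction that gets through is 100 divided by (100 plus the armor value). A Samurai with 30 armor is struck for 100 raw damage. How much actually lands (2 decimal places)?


actual = 100 * 100 / (100 + 30)
= 100 * 100 / 130
= 10000 / 130
= 76.92

76.92 damage


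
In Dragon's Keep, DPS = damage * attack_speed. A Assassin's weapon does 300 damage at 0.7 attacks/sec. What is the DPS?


DPS = damage * attack_speed
= 300 * 0.7
= 210.0

210.0 DPS


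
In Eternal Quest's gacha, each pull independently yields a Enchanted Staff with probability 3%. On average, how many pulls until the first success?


Expected pulls for a geometric distribution = 1/p = 100 / rate%
= 100 / 3
= 33.33

33.33 pulls


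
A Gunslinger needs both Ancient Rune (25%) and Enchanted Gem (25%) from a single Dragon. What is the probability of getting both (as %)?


For independent events, P(both) = P(A) * P(B)
= 25% * 25%
= 625 / 100 %
= 6.25%

6.25%


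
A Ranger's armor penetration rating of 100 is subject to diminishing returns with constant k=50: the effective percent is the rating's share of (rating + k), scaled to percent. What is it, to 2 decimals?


effective% = rating / (rating + k) * 100
= 100 / (100 + 50) * 100
= 100 / 150 * 100
= 0.666667 * 100
= 66.67%

66.67%


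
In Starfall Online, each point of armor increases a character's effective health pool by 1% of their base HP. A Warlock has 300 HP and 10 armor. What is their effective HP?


EHP = 300 * (1 + 10/100)
= 300 * (1 + 0.1)
= 300 * 1.1
= 330.0

330.0 EHP


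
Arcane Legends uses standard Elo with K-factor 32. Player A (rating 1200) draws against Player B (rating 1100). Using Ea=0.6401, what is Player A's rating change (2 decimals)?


Elo update: delta = K * (S - Ea), where S = 0.5 (draws)
S - Ea = 0.5 - 0.6401 = -0.1401
Rating change = 32 * -0.1401
= -4.48

-4.48 rating points


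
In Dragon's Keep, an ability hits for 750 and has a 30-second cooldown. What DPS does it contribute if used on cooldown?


DPS = damage / cooldown
= 750 / 30
= 25.00

25.00 DPS


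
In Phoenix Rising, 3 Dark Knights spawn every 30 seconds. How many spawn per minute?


Spawns per minute = count * (60 / interval)
= 3 * (60 / 30)
= 3 * 2.0
= 6.0

6.0 per minute


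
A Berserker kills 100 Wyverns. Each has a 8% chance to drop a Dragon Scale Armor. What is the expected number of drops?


Expected drops = kills * (drop_rate / 100)
= 100 * (8 / 100)
= 100 * 0.08
= 8.0

8.0 drops


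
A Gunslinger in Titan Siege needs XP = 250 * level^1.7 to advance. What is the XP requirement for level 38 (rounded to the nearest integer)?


XP = 250 * level^1.7
Substitute level = 38:
XP = 250 * 38^1.7
= 250 * 484.8776
= 121219

121219 XP


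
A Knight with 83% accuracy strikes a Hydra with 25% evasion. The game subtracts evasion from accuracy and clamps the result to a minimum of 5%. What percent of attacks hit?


accuracy - evasion = 83 - 25 = 58
Apply floor: max(58, 5) = 58
Hit chance = 58%

58%


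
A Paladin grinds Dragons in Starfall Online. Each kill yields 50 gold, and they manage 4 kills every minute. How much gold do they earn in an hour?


Gold per minute = 50 * 4 = 200
Gold per hour = 200 * 60 = 12000

12000 gold/hour


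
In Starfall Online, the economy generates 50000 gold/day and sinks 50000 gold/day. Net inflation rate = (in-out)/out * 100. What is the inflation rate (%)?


Net gold = 50000 - 50000 = 0
Inflation rate = net / sunk * 100 = 0 / 50000 * 100
= 0.0 * 100
= 0.00%

0.00%


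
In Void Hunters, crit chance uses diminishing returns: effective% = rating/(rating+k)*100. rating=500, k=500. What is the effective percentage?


effective% = rating / (rating + k) * 100
= 500 / (500 + 500) * 100
= 500 / 1000 * 100
= 0.5 * 100
= 50.00%

50.00%


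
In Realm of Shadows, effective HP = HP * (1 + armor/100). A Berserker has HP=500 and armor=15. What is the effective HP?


EHP = 500 * (1 + 15/100)
= 500 * (1 + 0.15)
= 500 * 1.15
= 575.0

575.0 EHP


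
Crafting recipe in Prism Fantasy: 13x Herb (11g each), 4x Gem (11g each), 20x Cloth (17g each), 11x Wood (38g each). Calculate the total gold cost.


Cost breakdown:
  Herb: 13 * 11 = 143
  Gem: 4 * 11 = 44
  Cloth: 20 * 17 = 340
  Wood: 11 * 38 = 418
Total = 143 + 44 + 340 + 418 = 945

945 gold


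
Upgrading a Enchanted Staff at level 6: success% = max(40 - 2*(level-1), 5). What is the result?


raw_rate = 40 - 2 * (6 - 1)
= 40 - 2 * 5
= 40 - 10
= 30
Apply floor: max(30, 5) = 30%

30%


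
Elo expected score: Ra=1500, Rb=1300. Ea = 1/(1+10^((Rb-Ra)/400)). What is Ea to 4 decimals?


Elo expected score: Ea = 1/(1 + 10^((Rb-Ra)/400))
Rb - Ra = 1300 - 1500 = -200
(Rb-Ra)/400 = -200/400 = -0.5
10^-0.5 = 0.316228
Ea = 1/(1 + 0.316228) = 1/1.316228 = 0.7597

0.7597


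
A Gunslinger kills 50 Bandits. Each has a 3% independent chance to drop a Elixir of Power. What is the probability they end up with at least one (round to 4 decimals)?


P(at least one) = 1 - P(none) = 1 - (1-p)^n
p = 3/100 = 0.03
1 - p = 0.97
(1 - p)^50 = 0.97^50 = 0.218065
P(at least one) = 1 - 0.218065 = 0.7819

0.7819


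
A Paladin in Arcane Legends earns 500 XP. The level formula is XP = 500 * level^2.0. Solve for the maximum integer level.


XP = 500 * level^2.0, so level = (XP / 500)^(1/2.0)
= (500 / 500)^(1/2.0)
= 1.0^0.5
= 1.0
Floor: level = 1

level 1


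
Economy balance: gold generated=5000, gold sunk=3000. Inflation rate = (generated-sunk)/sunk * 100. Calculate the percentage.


Net gold = 5000 - 3000 = 2000
Inflation rate = net / sunk * 100 = 2000 / 3000 * 100
= 0.666667 * 100
= 66.67%

66.67%


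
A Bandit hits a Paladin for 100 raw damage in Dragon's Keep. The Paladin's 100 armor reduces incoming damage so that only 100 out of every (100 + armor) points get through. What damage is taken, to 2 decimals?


actual = 100 * 100 / (100 + 100)
= 100 * 100 / 200
= 10000 / 200
= 50.00

50.00 damage


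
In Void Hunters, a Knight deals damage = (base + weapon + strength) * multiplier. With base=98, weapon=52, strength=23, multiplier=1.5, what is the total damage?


Sum base + weapon + str = 98 + 52 + 23 = 173
Multiply by 1.5:
173 * 1.5 = 259.5

259.5 damage


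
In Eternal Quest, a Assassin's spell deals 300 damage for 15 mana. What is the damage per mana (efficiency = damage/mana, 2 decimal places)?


Efficiency = damage / mana
= 300 / 15
= 20.00

20.00 dmg/mana


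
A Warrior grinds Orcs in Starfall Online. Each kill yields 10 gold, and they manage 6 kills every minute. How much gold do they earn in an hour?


Gold per minute = 10 * 6 = 60
Gold per hour = 60 * 60 = 3600

3600 gold/hour


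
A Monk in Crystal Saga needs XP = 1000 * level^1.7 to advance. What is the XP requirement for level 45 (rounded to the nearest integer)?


XP = 1000 * level^1.7
Substitute level = 45:
XP = 1000 * 45^1.7
= 1000 * 646.3404
= 646340

646340 XP


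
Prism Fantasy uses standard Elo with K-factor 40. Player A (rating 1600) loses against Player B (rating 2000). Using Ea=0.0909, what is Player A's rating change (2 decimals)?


Elo update: delta = K * (S - Ea), where S = 0 (loses)
S - Ea = 0 - 0.0909 = -0.0909
Rating change = 40 * -0.0909
= -3.64

-3.64 rating points


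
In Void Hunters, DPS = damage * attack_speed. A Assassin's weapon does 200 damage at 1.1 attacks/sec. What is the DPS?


DPS = damage * attack_speed
= 200 * 1.1
= 220.0

220.0 DPS


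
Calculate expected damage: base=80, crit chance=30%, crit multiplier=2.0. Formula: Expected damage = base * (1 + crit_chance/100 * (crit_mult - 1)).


E[dmg] = base * (1 + crit_chance * (crit_mult - 1))
cc as decimal = 30/100 = 0.3
cm - 1 = 2.0 - 1 = 1.0
Bonus factor = 0.3 * 1.0 = 0.3
Total multiplier = 1 + 0.3 = 1.3
Expected damage = 80 * 1.3 = 104.00

104.00 damage


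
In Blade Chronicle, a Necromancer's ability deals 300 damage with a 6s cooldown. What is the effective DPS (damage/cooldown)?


DPS = damage / cooldown
= 300 / 6
= 50.00

50.00 DPS


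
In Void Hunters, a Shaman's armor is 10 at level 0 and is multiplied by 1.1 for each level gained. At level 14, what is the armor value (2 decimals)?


value = base * growth^level
= 10 * 1.1^14
= 10 * 3.797498
= 37.97

37.97 armor


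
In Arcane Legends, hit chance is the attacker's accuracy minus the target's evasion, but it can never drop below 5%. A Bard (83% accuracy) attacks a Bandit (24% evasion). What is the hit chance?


accuracy - evasion = 83 - 24 = 59
Apply floor: max(59, 5) = 59
Hit chance = 59%

59%


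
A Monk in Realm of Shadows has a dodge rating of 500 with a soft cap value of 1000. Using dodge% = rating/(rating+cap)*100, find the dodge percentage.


dodge% = 500 / (500 + 1000) * 100
= 500 / 1500 * 100
= 0.333333 * 100
= 33.33%

33.33%


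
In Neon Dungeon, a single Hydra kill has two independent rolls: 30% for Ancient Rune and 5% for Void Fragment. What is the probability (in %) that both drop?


For independent events, P(both) = P(A) * P(B)
= 30% * 5%
= 150 / 100 %
= 1.5%

1.5%


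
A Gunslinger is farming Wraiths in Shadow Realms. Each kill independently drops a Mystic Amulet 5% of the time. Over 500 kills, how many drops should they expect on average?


Expected drops = kills * (drop_rate / 100)
= 500 * (5 / 100)
= 500 * 0.05
= 25.0

25.0 drops


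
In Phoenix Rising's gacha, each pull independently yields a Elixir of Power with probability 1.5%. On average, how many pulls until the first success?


Expected pulls for a geometric distribution = 1/p = 100 / rate%
= 100 / 1.5
= 66.67

66.67 pulls


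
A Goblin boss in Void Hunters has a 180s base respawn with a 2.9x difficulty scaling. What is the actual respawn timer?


Respawn time = base * multiplier
= 180 * 2.9
= 522.0 seconds

522.0 seconds


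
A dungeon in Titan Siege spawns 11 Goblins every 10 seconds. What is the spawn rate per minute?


Spawns per minute = count * (60 / interval)
= 11 * (60 / 10)
= 11 * 6.0
= 66.0

66.0 per minute


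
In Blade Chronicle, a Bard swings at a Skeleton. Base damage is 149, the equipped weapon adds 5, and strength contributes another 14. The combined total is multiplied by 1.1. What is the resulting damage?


Sum base + weapon + str = 149 + 5 + 14 = 168
Multiply by 1.1:
168 * 1.1 = 184.8

184.8 damage


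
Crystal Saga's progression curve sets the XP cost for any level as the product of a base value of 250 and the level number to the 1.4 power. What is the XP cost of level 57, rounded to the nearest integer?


XP = 250 * level^1.4
Substitute level = 57:
XP = 250 * 57^1.4
= 250 * 287.2267
= 71807

71807 XP


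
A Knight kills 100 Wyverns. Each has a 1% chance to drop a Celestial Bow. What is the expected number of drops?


Expected drops = kills * (drop_rate / 100)
= 100 * (1 / 100)
= 100 * 0.01
= 1.0

1.0 drops


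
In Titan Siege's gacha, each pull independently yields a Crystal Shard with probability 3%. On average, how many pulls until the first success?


Expected pulls for a geometric distribution = 1/p = 100 / rate%
= 100 / 3
= 33.33

33.33 pulls


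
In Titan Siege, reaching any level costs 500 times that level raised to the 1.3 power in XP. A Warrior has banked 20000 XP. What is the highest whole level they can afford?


XP = 500 * level^1.3, so level = (XP / 500)^(1/1.3)
= (20000 / 500)^(1/1.3)
= 40.0^0.7692
= 17.0747
Floor: level = 17

level 17


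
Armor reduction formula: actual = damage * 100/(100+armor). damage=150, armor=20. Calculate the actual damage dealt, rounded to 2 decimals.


actual = 150 * 100 / (100 + 20)
= 150 * 100 / 120
= 15000 / 120
= 125.00

125.00 damage


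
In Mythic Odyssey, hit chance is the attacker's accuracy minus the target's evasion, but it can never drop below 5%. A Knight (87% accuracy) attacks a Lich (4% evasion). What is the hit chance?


accuracy - evasion = 87 - 4 = 83
Apply floor: max(83, 5) = 83
Hit chance = 83%

83%


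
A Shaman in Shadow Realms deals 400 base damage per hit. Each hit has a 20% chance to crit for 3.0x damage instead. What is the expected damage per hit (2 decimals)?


E[dmg] = base * (1 + crit_chance * (crit_mult - 1))
cc as decimal = 20/100 = 0.2
cm - 1 = 3.0 - 1 = 2.0
Bonus factor = 0.2 * 2.0 = 0.4
Total multiplier = 1 + 0.4 = 1.4
Expected damage = 400 * 1.4 = 560.00

560.00 damage


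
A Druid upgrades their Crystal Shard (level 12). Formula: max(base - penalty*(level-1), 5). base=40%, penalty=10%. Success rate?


raw_rate = 40 - 10 * (12 - 1)
= 40 - 10 * 11
= 40 - 110
= -70
Apply floor: max(-70, 5) = 5%

5%


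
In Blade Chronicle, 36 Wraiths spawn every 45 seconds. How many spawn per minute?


Spawns per minute = count * (60 / interval)
= 36 * (60 / 45)
= 36 * 1.3333
= 48.0

48.0 per minute


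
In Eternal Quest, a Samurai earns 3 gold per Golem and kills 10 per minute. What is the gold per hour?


Gold per minute = 3 * 10 = 30
Gold per hour = 30 * 60 = 1800

1800 gold/hour


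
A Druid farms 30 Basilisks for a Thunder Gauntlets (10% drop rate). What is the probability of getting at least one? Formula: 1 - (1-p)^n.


P(at least one) = 1 - P(none) = 1 - (1-p)^n
p = 10/100 = 0.1
1 - p = 0.9
(1 - p)^30 = 0.9^30 = 0.042391
P(at least one) = 1 - 0.042391 = 0.9576

0.9576


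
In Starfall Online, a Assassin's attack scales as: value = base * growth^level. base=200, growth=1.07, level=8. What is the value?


value = base * growth^level
= 200 * 1.07^8
= 200 * 1.718186
= 343.64

343.64 attack


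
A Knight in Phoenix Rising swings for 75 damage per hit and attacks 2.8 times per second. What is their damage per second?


DPS = damage * attack_speed
= 75 * 2.8
= 210.0

210.0 DPS


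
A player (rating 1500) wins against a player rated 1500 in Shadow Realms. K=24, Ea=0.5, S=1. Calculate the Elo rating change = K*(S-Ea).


Elo update: delta = K * (S - Ea), where S = 1 (wins)
S - Ea = 1 - 0.5 = 0.5
Rating change = 24 * 0.5
= 12.00

12.00 rating points


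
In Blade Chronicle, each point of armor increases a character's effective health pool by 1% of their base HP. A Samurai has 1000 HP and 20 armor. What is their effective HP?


EHP = 1000 * (1 + 20/100)
= 1000 * (1 + 0.2)
= 1000 * 1.2
= 1200.0

1200.0 EHP


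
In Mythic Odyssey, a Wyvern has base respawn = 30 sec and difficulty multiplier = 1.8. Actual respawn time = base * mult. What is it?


Respawn time = base * multiplier
= 30 * 1.8
= 54.0 seconds

54.0 seconds


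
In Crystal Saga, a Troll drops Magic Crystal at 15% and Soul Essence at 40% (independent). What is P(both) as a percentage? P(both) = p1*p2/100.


For independent events, P(both) = P(A) * P(B)
= 15% * 40%
= 600 / 100 %
= 6.0%

6.0%


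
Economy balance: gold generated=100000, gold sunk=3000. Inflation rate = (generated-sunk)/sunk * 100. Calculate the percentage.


Net gold = 100000 - 3000 = 97000
Inflation rate = net / sunk * 100 = 97000 / 3000 * 100
= 32.333333 * 100
= 3233.33%

3233.33%


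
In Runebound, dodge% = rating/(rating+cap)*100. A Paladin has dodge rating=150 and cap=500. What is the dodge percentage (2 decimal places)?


dodge% = 150 / (150 + 500) * 100
= 150 / 650 * 100
= 0.230769 * 100
= 23.08%

23.08%


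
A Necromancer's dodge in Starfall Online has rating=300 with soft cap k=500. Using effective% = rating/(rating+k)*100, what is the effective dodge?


effective% = rating / (rating + k) * 100
= 300 / (300 + 500) * 100
= 300 / 800 * 100
= 0.375 * 100
= 37.50%

37.50%


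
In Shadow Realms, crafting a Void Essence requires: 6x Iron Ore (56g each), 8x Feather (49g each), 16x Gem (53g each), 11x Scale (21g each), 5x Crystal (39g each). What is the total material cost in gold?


Cost breakdown:
  Iron Ore: 6 * 56 = 336
  Feather: 8 * 49 = 392
  Gem: 16 * 53 = 848
  Scale: 11 * 21 = 231
  Crystal: 5 * 39 = 195
Total = 336 + 392 + 848 + 231 + 195 = 2002

2002 gold


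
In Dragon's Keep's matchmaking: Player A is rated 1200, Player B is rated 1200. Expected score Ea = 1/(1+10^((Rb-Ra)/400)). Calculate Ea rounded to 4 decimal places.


Elo expected score: Ea = 1/(1 + 10^((Rb-Ra)/400))
Rb - Ra = 1200 - 1200 = 0
(Rb-Ra)/400 = 0/400 = 0.0
10^0.0 = 1.0
Ea = 1/(1 + 1.0) = 1/2.0 = 0.5000

0.5000


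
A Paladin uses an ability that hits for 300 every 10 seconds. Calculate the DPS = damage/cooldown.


DPS = damage / cooldown
= 300 / 10
= 30.00

30.00 DPS


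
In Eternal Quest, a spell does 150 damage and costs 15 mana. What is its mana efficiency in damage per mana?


Efficiency = damage / mana
= 150 / 15
= 10.00

10.00 dmg/mana


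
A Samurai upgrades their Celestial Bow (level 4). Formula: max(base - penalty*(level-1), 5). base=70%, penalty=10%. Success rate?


raw_rate = 70 - 10 * (4 - 1)
= 70 - 10 * 3
= 70 - 30
= 40
Apply floor: max(40, 5) = 40%

40%


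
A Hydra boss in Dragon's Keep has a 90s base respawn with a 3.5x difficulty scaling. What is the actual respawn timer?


Respawn time = base * multiplier
= 90 * 3.5
= 315.0 seconds

315.0 seconds


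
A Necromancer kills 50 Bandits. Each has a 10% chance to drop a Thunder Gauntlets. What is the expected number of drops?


Expected drops = kills * (drop_rate / 100)
= 50 * (10 / 100)
= 50 * 0.1
= 5.0

5.0 drops


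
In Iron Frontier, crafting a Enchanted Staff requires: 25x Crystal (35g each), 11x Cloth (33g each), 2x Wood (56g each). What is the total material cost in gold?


Cost breakdown:
  Crystal: 25 * 35 = 875
  Cloth: 11 * 33 = 363
  Wood: 2 * 56 = 112
Total = 875 + 363 + 112 = 1350

1350 gold


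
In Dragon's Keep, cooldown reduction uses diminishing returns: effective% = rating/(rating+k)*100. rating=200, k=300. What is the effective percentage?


effective% = rating / (rating + k) * 100
= 200 / (200 + 300) * 100
= 200 / 500 * 100
= 0.4 * 100
= 40.00%

40.00%


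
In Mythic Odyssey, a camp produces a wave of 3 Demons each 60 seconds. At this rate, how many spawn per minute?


Spawns per minute = count * (60 / interval)
= 3 * (60 / 60)
= 3 * 1.0
= 3.0

3.0 per minute


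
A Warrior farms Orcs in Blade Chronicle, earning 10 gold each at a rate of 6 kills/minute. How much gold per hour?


Gold per minute = 10 * 6 = 60
Gold per hour = 60 * 60 = 3600

3600 gold/hour


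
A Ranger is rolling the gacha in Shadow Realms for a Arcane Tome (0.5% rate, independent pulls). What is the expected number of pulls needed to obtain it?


Expected pulls for a geometric distribution = 1/p = 100 / rate%
= 100 / 0.5
= 200.0

200.0 pulls


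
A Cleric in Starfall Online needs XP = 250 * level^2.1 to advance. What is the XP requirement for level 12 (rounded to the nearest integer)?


XP = 250 * level^2.1
Substitute level = 12:
XP = 250 * 12^2.1
= 250 * 184.6208
= 46155

46155 XP


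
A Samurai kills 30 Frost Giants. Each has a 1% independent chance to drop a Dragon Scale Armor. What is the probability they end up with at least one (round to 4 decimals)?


P(at least one) = 1 - P(none) = 1 - (1-p)^n
p = 1/100 = 0.01
1 - p = 0.99
(1 - p)^30 = 0.99^30 = 0.739700
P(at least one) = 1 - 0.739700 = 0.2603

0.2603


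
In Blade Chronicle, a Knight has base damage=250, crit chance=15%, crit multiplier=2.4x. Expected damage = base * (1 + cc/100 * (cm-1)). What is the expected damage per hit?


E[dmg] = base * (1 + crit_chance * (crit_mult - 1))
cc as decimal = 15/100 = 0.15
cm - 1 = 2.4 - 1 = 1.4
Bonus factor = 0.15 * 1.4 = 0.21
Total multiplier = 1 + 0.21 = 1.21
Expected damage = 250 * 1.21 = 302.50

302.50 damage


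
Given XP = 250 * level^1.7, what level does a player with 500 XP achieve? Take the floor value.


XP = 250 * level^1.7, so level = (XP / 250)^(1/1.7)
= (500 / 250)^(1/1.7)
= 2.0^0.5882
= 1.5034
Floor: level = 1

level 1


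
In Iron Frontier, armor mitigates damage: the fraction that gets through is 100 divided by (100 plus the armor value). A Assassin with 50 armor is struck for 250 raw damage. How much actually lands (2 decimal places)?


actual = 250 * 100 / (100 + 50)
= 250 * 100 / 150
= 25000 / 150
= 166.67

166.67 damage


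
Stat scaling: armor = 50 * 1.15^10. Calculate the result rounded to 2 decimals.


value = base * growth^level
= 50 * 1.15^10
= 50 * 4.045558
= 202.28

202.28 armor


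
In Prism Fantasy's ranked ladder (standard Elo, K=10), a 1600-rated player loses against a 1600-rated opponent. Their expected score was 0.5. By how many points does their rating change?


Elo update: delta = K * (S - Ea), where S = 0 (loses)
S - Ea = 0 - 0.5 = -0.5
Rating change = 10 * -0.5
= -5.00

-5.00 rating points


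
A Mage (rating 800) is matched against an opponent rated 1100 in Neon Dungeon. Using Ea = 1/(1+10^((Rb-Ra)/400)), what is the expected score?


Elo expected score: Ea = 1/(1 + 10^((Rb-Ra)/400))
Rb - Ra = 1100 - 800 = 300
(Rb-Ra)/400 = 300/400 = 0.75
10^0.75 = 5.623413
Ea = 1/(1 + 5.623413) = 1/6.623413 = 0.1510

0.1510


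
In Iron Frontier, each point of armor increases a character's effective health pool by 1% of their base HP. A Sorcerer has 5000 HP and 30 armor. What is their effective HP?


EHP = 5000 * (1 + 30/100)
= 5000 * (1 + 0.3)
= 5000 * 1.3
= 6500.0

6500.0 EHP


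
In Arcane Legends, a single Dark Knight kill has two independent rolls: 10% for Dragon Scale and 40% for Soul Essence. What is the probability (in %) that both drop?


For independent events, P(both) = P(A) * P(B)
= 10% * 40%
= 400 / 100 %
= 4.0%

4.0%


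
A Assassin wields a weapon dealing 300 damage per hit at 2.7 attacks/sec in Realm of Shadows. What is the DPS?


DPS = damage * attack_speed
= 300 * 2.7
= 810.0

810.0 DPS


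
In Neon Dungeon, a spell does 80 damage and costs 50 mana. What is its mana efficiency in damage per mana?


Efficiency = damage / mana
= 80 / 50
= 1.60

1.60 dmg/mana


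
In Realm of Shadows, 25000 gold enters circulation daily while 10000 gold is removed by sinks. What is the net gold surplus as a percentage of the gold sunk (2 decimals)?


Net gold = 25000 - 10000 = 15000
Inflation rate = net / sunk * 100 = 15000 / 10000 * 100
= 1.5 * 100
= 150.00%

150.00%


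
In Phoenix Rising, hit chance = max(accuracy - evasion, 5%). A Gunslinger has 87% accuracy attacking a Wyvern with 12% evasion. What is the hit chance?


accuracy - evasion = 87 - 12 = 75
Apply floor: max(75, 5) = 75
Hit chance = 75%

75%


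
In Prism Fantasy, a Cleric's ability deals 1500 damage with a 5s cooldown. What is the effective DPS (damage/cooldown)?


DPS = damage / cooldown
= 1500 / 5
= 300.00

300.00 DPS


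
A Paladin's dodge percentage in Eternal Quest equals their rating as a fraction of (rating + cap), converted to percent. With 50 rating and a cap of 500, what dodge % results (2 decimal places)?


dodge% = 50 / (50 + 500) * 100
= 50 / 550 * 100
= 0.090909 * 100
= 9.09%

9.09%


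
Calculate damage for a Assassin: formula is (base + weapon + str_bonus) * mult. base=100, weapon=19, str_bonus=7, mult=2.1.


Sum base + weapon + str = 100 + 19 + 7 = 126
Multiply by 2.1:
126 * 2.1 = 264.6

264.6 damage


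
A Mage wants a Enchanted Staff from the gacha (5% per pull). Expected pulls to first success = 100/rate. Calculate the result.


Expected pulls for a geometric distribution = 1/p = 100 / rate%
= 100 / 5
= 20.0

20.0 pulls


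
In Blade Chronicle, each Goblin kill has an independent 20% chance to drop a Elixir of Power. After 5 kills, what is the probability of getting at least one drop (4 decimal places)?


P(at least one) = 1 - P(none) = 1 - (1-p)^n
p = 20/100 = 0.2
1 - p = 0.8
(1 - p)^5 = 0.8^5 = 0.327680
P(at least one) = 1 - 0.327680 = 0.6723

0.6723


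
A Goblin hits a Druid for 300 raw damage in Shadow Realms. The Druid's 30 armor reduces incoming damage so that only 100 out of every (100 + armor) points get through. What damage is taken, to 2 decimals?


actual = 300 * 100 / (100 + 30)
= 300 * 100 / 130
= 30000 / 130
= 230.77

230.77 damage


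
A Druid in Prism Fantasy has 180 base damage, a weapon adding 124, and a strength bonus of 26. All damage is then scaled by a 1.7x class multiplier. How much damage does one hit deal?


Sum base + weapon + str = 180 + 124 + 26 = 330
Multiply by 1.7:
330 * 1.7 = 561.0

561.0 damage


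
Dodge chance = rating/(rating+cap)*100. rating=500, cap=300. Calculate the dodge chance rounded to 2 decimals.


dodge% = 500 / (500 + 300) * 100
= 500 / 800 * 100
= 0.625 * 100
= 62.50%

62.50%


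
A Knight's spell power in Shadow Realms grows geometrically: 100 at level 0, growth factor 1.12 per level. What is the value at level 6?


value = base * growth^level
= 100 * 1.12^6
= 100 * 1.973823
= 197.38

197.38 spell power


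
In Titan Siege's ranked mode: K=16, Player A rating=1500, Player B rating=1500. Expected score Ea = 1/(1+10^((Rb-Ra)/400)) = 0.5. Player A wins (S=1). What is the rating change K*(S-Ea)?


Elo update: delta = K * (S - Ea), where S = 1 (wins)
S - Ea = 1 - 0.5 = 0.5
Rating change = 16 * 0.5
= 8.00

8.00 rating points


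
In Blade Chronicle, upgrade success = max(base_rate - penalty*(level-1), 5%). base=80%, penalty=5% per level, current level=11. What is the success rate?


raw_rate = 80 - 5 * (11 - 1)
= 80 - 5 * 10
= 80 - 50
= 30
Apply floor: max(30, 5) = 30%

30%


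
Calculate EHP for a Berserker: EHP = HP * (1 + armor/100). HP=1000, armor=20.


EHP = 1000 * (1 + 20/100)
= 1000 * (1 + 0.2)
= 1000 * 1.2
= 1200.0

1200.0 EHP


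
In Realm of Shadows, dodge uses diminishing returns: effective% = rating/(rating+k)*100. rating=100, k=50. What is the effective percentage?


effective% = rating / (rating + k) * 100
= 100 / (100 + 50) * 100
= 100 / 150 * 100
= 0.666667 * 100
= 66.67%

66.67%


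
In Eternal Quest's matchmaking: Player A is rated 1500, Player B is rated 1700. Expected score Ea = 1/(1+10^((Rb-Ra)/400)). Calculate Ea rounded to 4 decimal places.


Elo expected score: Ea = 1/(1 + 10^((Rb-Ra)/400))
Rb - Ra = 1700 - 1500 = 200
(Rb-Ra)/400 = 200/400 = 0.5
10^0.5 = 3.162278
Ea = 1/(1 + 3.162278) = 1/4.162278 = 0.2403

0.2403


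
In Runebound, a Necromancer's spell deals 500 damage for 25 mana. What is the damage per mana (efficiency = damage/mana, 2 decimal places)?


Efficiency = damage / mana
= 500 / 25
= 20.00

20.00 dmg/mana


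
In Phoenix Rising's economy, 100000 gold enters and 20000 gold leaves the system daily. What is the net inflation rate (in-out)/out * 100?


Net gold = 100000 - 20000 = 80000
Inflation rate = net / sunk * 100 = 80000 / 20000 * 100
= 4.0 * 100
= 400.00%

400.00%


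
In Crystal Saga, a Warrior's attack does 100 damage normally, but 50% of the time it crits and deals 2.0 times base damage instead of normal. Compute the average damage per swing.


E[dmg] = base * (1 + crit_chance * (crit_mult - 1))
cc as decimal = 50/100 = 0.5
cm - 1 = 2.0 - 1 = 1.0
Bonus factor = 0.5 * 1.0 = 0.5
Total multiplier = 1 + 0.5 = 1.5
Expected damage = 100 * 1.5 = 150.00

150.00 damage


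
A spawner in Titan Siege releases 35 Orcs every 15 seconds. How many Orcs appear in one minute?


Spawns per minute = count * (60 / interval)
= 35 * (60 / 15)
= 35 * 4.0
= 140.0

140.0 per minute
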